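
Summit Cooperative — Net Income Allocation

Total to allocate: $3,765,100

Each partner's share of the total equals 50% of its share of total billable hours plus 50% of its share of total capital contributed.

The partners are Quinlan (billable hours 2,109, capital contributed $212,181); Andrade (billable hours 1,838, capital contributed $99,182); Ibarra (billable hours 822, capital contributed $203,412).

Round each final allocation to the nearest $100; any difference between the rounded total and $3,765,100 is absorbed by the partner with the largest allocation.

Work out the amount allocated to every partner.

Quinlan: $1,608,400; Andrade: $1,088,300; Ibarra: $1,068,400

Totals — billable hours 4,769, capital contributed 514,775.
Combined weights (50% billable hours + 50% capital contributed): Quinlan 0.4272; Andrade 0.2890; Ibarra 0.2838.
Proportional shares: Quinlan 1,608,475.38; Andrade 1,088,257.59; Ibarra 1,068,367.03.
After rounding ($100): Quinlan $1,608,500; Andrade $1,088,300; Ibarra $1,068,400. Sum = $3,765,200.
Difference $3,765,100 − $3,765,200 = −$100 applied to largest allocation (Quinlan): Quinlan becomes $1,608,400.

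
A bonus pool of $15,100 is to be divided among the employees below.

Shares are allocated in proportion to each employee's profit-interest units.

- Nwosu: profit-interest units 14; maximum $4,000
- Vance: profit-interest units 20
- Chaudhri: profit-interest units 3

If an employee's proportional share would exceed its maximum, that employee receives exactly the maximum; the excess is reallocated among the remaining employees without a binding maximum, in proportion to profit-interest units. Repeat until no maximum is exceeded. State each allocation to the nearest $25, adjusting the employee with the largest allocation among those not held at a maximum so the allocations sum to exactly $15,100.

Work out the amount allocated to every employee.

Nwosu: $4,000 · Vance: $9,650 · Chaudhri: $1,450

Total profit-interest units = 37.
Unconstrained shares: Nwosu 5,713.51; Vance 8,162.16; Chaudhri 1,224.32.
Cap binds for Nwosu ($4,000); balance $11,100 reallocated over remaining profit-interest units 23.
Redistributed shares: Vance 9,652.17 → $9,650; Chaudhri 1,447.83 → $1,450.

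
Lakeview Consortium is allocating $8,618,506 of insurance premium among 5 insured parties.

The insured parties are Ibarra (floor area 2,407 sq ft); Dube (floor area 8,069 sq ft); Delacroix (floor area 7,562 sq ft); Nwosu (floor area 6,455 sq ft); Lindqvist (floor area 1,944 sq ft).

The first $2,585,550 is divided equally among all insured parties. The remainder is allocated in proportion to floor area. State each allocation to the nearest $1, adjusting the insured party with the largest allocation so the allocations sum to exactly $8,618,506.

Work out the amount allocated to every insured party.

Ibarra: $1,066,390 · Dube: $2,358,466 · Delacroix: $2,242,768 · Nwosu: $1,990,149 · Lindqvist: $960,733

Equal tier: $2,585,550 ÷ 5 = $517,110 apiece.
Remainder $6,032,956 by floor area (total 26,437): Ibarra 549,280.37 → $549,280; Dube 1,841,355.75 → $1,841,356; Delacroix 1,725,657.72 → $1,725,658; Nwosu 1,473,038.96 → $1,473,039; Lindqvist 443,623.20 → $443,623.
Totals: Ibarra $517,110 + $549,280 = $1,066,390; Dube $517,110 + $1,841,356 = $2,358,466; Delacroix $517,110 + $1,725,658 = $2,242,768; Nwosu $517,110 + $1,473,039 = $1,990,149; Lindqvist $517,110 + $443,623 = $960,733.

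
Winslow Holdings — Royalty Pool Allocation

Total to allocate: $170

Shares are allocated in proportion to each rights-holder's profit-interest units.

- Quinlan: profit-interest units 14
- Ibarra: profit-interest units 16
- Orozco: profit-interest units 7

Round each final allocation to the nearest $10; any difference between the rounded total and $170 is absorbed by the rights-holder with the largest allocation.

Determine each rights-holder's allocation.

Quinlan: $60 | Ibarra: $80 | Orozco: $30

Combined profit-interest units = 37.
Pro-rata amounts: Quinlan 14/37 × $170 = 64.32; Ibarra 16/37 × $170 = 73.51; Orozco 7/37 × $170 = 32.16.
Rounded to nearest $10: Quinlan $60; Ibarra $70; Orozco $30. Sum = $160.
Difference $170 − $160 = +$10 applied to largest allocation (Ibarra): Ibarra becomes $80.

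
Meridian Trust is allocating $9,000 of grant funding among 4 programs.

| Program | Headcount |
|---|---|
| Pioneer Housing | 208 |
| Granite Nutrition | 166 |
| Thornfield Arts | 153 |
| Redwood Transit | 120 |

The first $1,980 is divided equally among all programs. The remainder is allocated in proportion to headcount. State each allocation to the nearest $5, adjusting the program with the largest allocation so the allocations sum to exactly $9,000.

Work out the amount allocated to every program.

Equal tier: $1,980 ÷ 4 = $495 apiece.
Remainder $7,020 by headcount (total 647): Pioneer Housing 2,256.82 → $2,255; Granite Nutrition 1,801.11 → $1,800; Thornfield Arts 1,660.06 → $1,660; Redwood Transit 1,302.01 → $1,300.
Rounding difference +$5 on remainder applied to Pioneer Housing.
Totals: Pioneer Housing $495 + $2,260 = $2,755; Granite Nutrition $495 + $1,800 = $2,295; Thornfield Arts $495 + $1,660 = $2,155; Redwood Transit $495 + $1,300 = $1,795.

Pioneer Housing: $2,755 | Granite Nutrition: $2,295 | Thornfield Arts: $2,155 | Redwood Transit: $1,795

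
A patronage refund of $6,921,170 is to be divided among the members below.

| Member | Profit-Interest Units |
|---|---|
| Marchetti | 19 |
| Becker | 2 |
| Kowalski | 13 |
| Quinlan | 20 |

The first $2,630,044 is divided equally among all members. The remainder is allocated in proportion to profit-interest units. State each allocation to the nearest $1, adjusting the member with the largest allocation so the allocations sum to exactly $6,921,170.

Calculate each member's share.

Marchetti: $2,167,352 | Becker: $816,442 | Kowalski: $1,690,560 | Quinlan: $2,246,816

Equal tier: $2,630,044 ÷ 4 = $657,511 apiece.
Remainder $4,291,126 by profit-interest units (total 54): Marchetti 1,509,840.63 → $1,509,841; Becker 158,930.59 → $158,931; Kowalski 1,033,048.85 → $1,033,049; Quinlan 1,589,305.93 → $1,589,306.
Rounding difference −$1 on remainder applied to Quinlan.
Totals: Marchetti $657,511 + $1,509,841 = $2,167,352; Becker $657,511 + $158,931 = $816,442; Kowalski $657,511 + $1,033,049 = $1,690,560; Quinlan $657,511 + $1,589,305 = $2,246,816.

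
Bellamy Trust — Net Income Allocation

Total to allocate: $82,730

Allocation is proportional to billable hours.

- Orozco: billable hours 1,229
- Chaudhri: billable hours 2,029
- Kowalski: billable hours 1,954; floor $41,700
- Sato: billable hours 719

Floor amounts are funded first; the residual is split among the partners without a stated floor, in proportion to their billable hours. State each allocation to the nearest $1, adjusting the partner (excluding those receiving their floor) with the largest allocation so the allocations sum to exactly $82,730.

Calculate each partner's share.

Minimums first: Kowalski $41,700. Remaining pool $41,030.
Remaining pool split over remaining billable hours 3,977: Orozco 12,679.37 → $12,679; Chaudhri 20,932.83 → $20,933; Sato 7,417.79 → $7,418.

Orozco: $12,679 | Chaudhri: $20,933 | Kowalski: $41,700 | Sato: $7,418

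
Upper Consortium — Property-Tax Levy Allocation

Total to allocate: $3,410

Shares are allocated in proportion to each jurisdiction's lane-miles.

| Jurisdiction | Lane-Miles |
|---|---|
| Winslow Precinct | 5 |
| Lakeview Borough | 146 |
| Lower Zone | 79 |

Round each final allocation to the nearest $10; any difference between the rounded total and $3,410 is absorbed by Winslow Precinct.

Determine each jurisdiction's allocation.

Combined lane-miles = 230.
Unrounded shares: Winslow Precinct 5/230 × $3,410 = 74.13; Lakeview Borough 146/230 × $3,410 = 2,164.61; Lower Zone 79/230 × $3,410 = 1,171.26.
After rounding ($10): Winslow Precinct $70; Lakeview Borough $2,160; Lower Zone $1,170. Sum = $3,400.
Difference $3,410 − $3,400 = +$10 applied to Winslow Precinct: Winslow Precinct becomes $80.

Winslow Precinct: $80; Lakeview Borough: $2,160; Lower Zone: $1,170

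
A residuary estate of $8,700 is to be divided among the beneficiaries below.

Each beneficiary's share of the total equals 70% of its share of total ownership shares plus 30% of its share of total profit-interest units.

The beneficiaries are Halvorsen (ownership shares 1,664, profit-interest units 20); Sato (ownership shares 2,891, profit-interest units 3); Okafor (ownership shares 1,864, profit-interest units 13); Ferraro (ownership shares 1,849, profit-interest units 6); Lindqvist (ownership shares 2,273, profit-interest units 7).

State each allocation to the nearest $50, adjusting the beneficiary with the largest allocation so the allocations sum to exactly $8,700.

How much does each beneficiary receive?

Halvorsen: $2,000 · Sato: $1,850 · Okafor: $1,750 · Ferraro: $1,400 · Lindqvist: $1,700

Ownership shares total 10,541; profit-interest units total 49.
Composite weights (70% ownership shares + 30% profit-interest units): Halvorsen 0.2330; Sato 0.2104; Okafor 0.2034; Ferraro 0.1595; Lindqvist 0.1938.
Pro-rata amounts: Halvorsen 2,026.67; Sato 1,830.05; Okafor 1,769.36; Ferraro 1,387.84; Lindqvist 1,686.07.
After rounding ($50): Halvorsen $2,050; Sato $1,850; Okafor $1,750; Ferraro $1,400; Lindqvist $1,700. Sum = $8,750.
Difference $8,700 − $8,750 = −$50 applied to largest allocation (Halvorsen): Halvorsen becomes $2,000.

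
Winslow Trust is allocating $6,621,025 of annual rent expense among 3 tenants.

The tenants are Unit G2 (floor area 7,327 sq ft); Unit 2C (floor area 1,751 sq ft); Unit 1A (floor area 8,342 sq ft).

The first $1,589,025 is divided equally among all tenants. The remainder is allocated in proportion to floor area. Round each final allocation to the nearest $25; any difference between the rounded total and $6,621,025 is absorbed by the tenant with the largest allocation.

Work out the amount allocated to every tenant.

First tranche $1,589,025 split equally: $529,675 each.
Remainder $5,032,000 by floor area (total 17,420): Unit G2 2,116,501.95 → $2,116,500; Unit 2C 505,799.77 → $505,800; Unit 1A 2,409,698.28 → $2,409,700.
Totals: Unit G2 $529,675 + $2,116,500 = $2,646,175; Unit 2C $529,675 + $505,800 = $1,035,475; Unit 1A $529,675 + $2,409,700 = $2,939,375.

Unit G2: $2,646,175; Unit 2C: $1,035,475; Unit 1A: $2,939,375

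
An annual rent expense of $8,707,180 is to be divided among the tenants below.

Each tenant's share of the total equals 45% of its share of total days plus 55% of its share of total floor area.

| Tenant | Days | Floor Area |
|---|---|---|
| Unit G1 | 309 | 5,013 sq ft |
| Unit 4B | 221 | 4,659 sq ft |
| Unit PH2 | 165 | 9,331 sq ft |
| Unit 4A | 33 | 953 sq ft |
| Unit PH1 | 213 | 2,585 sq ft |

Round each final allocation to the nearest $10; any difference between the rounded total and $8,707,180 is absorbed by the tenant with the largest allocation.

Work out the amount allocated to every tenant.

Unit G1: $2,351,680; Unit 4B: $1,910,050; Unit PH2: $2,669,460; Unit 4A: $339,880; Unit PH1: $1,436,110

Days total 941; floor area total 22,541.
Blended shares (45% days + 55% floor area): Unit G1 0.2701; Unit 4B 0.2194; Unit PH2 0.3066; Unit 4A 0.0390; Unit PH1 0.1649.
Raw shares: Unit G1 2,351,682.56; Unit 4B 1,910,050.18; Unit PH2 2,669,461.65; Unit 4A 339,878.39; Unit PH1 1,436,107.22.
After rounding ($10): Unit G1 $2,351,680; Unit 4B $1,910,050; Unit PH2 $2,669,460; Unit 4A $339,880; Unit PH1 $1,436,110. Sum = $8,707,180.
Rounded total matches; no reconciliation needed.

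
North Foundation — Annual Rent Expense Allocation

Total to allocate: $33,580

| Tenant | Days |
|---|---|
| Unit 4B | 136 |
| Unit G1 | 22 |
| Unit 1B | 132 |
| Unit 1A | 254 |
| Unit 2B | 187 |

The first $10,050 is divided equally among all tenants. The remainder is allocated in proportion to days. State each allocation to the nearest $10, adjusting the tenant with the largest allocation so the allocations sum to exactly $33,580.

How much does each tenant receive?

Unit 4B: $6,390 · Unit G1: $2,720 · Unit 1B: $6,260 · Unit 1A: $10,180 · Unit 2B: $8,030

Equal tier: $10,050 ÷ 5 = $2,010 apiece.
Remainder $23,530 by days (total 731): Unit 4B 4,377.67 → $4,380; Unit G1 708.15 → $710; Unit 1B 4,248.92 → $4,250; Unit 1A 8,175.95 → $8,180; Unit 2B 6,019.30 → $6,020.
Rounding difference −$10 on remainder applied to Unit 1A.
Totals: Unit 4B $2,010 + $4,380 = $6,390; Unit G1 $2,010 + $710 = $2,720; Unit 1B $2,010 + $4,250 = $6,260; Unit 1A $2,010 + $8,170 = $10,180; Unit 2B $2,010 + $6,020 = $8,030.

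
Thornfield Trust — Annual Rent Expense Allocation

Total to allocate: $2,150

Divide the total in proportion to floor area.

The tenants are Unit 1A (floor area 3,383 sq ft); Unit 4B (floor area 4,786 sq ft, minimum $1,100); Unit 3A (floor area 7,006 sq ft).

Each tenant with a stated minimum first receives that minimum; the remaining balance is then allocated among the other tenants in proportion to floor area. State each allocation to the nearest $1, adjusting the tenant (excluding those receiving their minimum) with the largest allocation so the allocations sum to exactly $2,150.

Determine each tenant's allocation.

Unit 1A: $342 · Unit 4B: $1,100 · Unit 3A: $708

Fund the minimums — Unit 4B $1,100. Remaining pool $1,050.
Remaining pool split over remaining floor area 10,389: Unit 1A 341.91 → $342; Unit 3A 708.09 → $708.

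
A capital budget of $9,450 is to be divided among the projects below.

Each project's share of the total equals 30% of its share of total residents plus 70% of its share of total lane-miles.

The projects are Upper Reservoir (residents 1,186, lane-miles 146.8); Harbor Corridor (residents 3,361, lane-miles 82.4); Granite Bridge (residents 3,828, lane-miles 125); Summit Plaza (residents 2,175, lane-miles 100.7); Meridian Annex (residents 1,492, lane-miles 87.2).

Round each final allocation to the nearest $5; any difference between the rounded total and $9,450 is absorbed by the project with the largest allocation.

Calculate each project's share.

Residents total 12,042; lane-miles total 542.1.
Combined weights (30% residents + 70% lane-miles): Upper Reservoir 0.2191; Harbor Corridor 0.1901; Granite Bridge 0.2568; Summit Plaza 0.1842; Meridian Annex 0.1498.
Proportional shares: Upper Reservoir 2,070.55; Harbor Corridor 1,796.76; Granite Bridge 2,426.53; Summit Plaza 1,740.85; Meridian Annex 1,415.32.
After rounding ($5): Upper Reservoir $2,070; Harbor Corridor $1,795; Granite Bridge $2,425; Summit Plaza $1,740; Meridian Annex $1,415. Sum = $9,445.
Difference $9,450 − $9,445 = +$5 applied to largest allocation (Granite Bridge): Granite Bridge becomes $2,430.

Upper Reservoir: $2,070; Harbor Corridor: $1,795; Granite Bridge: $2,430; Summit Plaza: $1,740; Meridian Annex: $1,415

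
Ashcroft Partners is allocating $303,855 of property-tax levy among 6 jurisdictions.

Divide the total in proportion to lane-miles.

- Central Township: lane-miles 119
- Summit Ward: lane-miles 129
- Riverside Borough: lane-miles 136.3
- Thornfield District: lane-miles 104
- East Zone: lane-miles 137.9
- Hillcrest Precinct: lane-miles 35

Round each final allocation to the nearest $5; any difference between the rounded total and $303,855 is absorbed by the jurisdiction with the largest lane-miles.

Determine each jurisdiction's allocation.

Sum of lane-miles: 661.2.
Pro-rata amounts: Central Township 119/661.2 × $303,855 = 54,686.55; Summit Ward 129/661.2 × $303,855 = 59,282.06; Riverside Borough 136.3/661.2 × $303,855 = 62,636.78; Thornfield District 104/661.2 × $303,855 = 47,793.28; East Zone 137.9/661.2 × $303,855 = 63,372.06; Hillcrest Precinct 35/661.2 × $303,855 = 16,084.28.
Rounded to nearest $5: Central Township $54,685; Summit Ward $59,280; Riverside Borough $62,635; Thornfield District $47,795; East Zone $63,370; Hillcrest Precinct $16,085. Sum = $303,850.
Difference $303,855 − $303,850 = +$5 applied to largest lane-miles (East Zone): East Zone becomes $63,375.

Central Township: $54,685 | Summit Ward: $59,280 | Riverside Borough: $62,635 | Thornfield District: $47,795 | East Zone: $63,375 | Hillcrest Precinct: $16,085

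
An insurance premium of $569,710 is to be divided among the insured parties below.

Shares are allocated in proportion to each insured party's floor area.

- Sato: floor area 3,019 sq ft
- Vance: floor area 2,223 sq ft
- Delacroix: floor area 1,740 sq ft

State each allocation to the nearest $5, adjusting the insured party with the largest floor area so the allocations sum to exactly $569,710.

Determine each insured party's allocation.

Sato: $246,340 | Vance: $181,390 | Delacroix: $141,980

Combined floor area = 3,019 + 2,223 + 1,740 = 6,982.
Proportional shares: Sato 246,341.23; Vance 181,390.05; Delacroix 141,978.72.
Rounded to nearest $5: Sato $246,340; Vance $181,390; Delacroix $141,980. Sum = $569,710.
Sum already equals the total — no adjustment.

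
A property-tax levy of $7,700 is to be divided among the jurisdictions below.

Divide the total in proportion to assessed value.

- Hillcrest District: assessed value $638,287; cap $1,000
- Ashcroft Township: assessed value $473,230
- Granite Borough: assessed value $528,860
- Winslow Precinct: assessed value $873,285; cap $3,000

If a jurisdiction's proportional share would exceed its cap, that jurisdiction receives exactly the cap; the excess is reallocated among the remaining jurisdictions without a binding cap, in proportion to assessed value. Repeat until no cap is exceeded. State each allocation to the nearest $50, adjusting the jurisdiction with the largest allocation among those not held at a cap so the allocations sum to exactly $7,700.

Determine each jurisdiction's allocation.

Sum of assessed value: 2,513,662.
Pro-rata shares before constraints: Hillcrest District 1,955.24; Ashcroft Township 1,449.63; Granite Borough 1,620.04; Winslow Precinct 2,675.10.
Capped: Hillcrest District ($1,000); remaining pool $6,700 reallocated over remaining assessed value 1,875,375.
Capped: Winslow Precinct ($3,000); remaining pool $3,700 reallocated over remaining assessed value 1,002,090.
Shares after redistribution: Ashcroft Township 1,747.30 → $1,750; Granite Borough 1,952.70 → $1,950.

Hillcrest District: $1,000; Ashcroft Township: $1,750; Granite Borough: $1,950; Winslow Precinct: $3,000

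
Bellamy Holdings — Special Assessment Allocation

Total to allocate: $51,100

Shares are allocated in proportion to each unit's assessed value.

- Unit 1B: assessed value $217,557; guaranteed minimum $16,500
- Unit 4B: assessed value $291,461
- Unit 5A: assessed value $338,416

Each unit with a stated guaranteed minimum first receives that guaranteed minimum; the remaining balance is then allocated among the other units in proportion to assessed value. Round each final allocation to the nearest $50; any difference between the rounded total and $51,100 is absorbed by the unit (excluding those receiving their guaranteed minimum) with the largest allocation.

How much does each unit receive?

Unit 1B: $16,500; Unit 4B: $16,000; Unit 5A: $18,600

Fund the minimums — Unit 1B $16,500. Residual $34,600.
Residual split over remaining assessed value 629,877: Unit 4B 16,010.35 → $16,000; Unit 5A 18,589.65 → $18,600.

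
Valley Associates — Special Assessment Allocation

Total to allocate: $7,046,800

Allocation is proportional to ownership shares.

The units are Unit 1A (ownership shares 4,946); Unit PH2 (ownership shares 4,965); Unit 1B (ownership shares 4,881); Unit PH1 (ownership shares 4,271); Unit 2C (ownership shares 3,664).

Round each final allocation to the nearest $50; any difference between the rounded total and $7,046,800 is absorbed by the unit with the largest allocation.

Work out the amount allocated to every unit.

Total ownership shares = 22,727.
Raw shares: Unit 1A 4,946/22,727 × $7,046,800 = 1,533,571.21; Unit PH2 4,965/22,727 × $7,046,800 = 1,539,462.40; Unit 1B 4,881/22,727 × $7,046,800 = 1,513,417.12; Unit PH1 4,271/22,727 × $7,046,800 = 1,324,278.73; Unit 2C 3,664/22,727 × $7,046,800 = 1,136,070.54.
At nearest $50: Unit 1A $1,533,550; Unit PH2 $1,539,450; Unit 1B $1,513,400; Unit PH1 $1,324,300; Unit 2C $1,136,050. Sum = $7,046,750.
Difference $7,046,800 − $7,046,750 = +$50 applied to largest allocation (Unit PH2): Unit PH2 becomes $1,539,500.

Unit 1A: $1,533,550 | Unit PH2: $1,539,500 | Unit 1B: $1,513,400 | Unit PH1: $1,324,300 | Unit 2C: $1,136,050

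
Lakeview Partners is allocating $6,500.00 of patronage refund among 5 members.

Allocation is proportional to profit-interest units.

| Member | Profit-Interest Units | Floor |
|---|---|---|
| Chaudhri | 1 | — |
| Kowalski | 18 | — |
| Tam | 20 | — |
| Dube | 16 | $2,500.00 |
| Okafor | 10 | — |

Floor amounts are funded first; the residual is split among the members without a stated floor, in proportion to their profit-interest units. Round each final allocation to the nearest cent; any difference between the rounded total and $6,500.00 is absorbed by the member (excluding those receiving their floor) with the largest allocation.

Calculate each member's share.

Chaudhri: $81.63 · Kowalski: $1,469.39 · Tam: $1,632.65 · Dube: $2,500.00 · Okafor: $816.33

Guaranteed amounts: Dube $2,500.00. Remaining pool $4,000.00.
Remaining pool split over remaining profit-interest units 49: Chaudhri 81.6327 → $81.63; Kowalski 1,469.3878 → $1,469.39; Tam 1,632.6531 → $1,632.65; Okafor 816.3265 → $816.33.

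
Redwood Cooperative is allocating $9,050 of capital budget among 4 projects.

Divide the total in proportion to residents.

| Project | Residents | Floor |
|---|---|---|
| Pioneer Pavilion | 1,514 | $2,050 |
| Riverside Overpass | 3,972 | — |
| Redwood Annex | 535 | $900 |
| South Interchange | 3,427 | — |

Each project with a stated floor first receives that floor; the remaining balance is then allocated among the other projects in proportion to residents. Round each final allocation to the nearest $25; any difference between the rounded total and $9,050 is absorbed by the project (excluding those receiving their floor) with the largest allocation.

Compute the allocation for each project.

Pioneer Pavilion: $2,050 | Riverside Overpass: $3,275 | Redwood Annex: $900 | South Interchange: $2,825

Minimums first: Pioneer Pavilion $2,050; Redwood Annex $900. Balance $6,100.
Balance split over remaining residents 7,399: Riverside Overpass 3,274.66 → $3,275; South Interchange 2,825.34 → $2,825.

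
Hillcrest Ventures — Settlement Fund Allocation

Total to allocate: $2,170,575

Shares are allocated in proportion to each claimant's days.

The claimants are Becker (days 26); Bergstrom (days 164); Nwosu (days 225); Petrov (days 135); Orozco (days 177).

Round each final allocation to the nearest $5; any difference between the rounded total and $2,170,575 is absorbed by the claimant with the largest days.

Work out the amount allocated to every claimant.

Total days = 26 + 164 + 225 + 135 + 177 = 727.
Unrounded shares: Becker 77,627.17; Bergstrom 489,648.28; Nwosu 671,773.56; Petrov 403,064.13; Orozco 528,461.86.
After rounding ($5): Becker $77,625; Bergstrom $489,650; Nwosu $671,775; Petrov $403,065; Orozco $528,460. Sum = $2,170,575.
Sum already equals the total — no adjustment.

Becker: $77,625 | Bergstrom: $489,650 | Nwosu: $671,775 | Petrov: $403,065 | Orozco: $528,460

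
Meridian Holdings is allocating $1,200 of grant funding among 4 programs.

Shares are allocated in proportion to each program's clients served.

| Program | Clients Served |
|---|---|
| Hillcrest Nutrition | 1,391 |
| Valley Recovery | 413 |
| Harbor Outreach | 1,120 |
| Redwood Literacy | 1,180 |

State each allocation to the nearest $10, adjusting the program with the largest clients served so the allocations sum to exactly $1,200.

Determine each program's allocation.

Hillcrest Nutrition: $400; Valley Recovery: $120; Harbor Outreach: $330; Redwood Literacy: $350

Total clients served = 4,104.
Unrounded shares: Hillcrest Nutrition 1,391/4,104 × $1,200 = 406.73; Valley Recovery 413/4,104 × $1,200 = 120.76; Harbor Outreach 1,120/4,104 × $1,200 = 327.49; Redwood Literacy 1,180/4,104 × $1,200 = 345.03.
After rounding ($10): Hillcrest Nutrition $410; Valley Recovery $120; Harbor Outreach $330; Redwood Literacy $350. Sum = $1,210.
Difference $1,200 − $1,210 = −$10 applied to largest clients served (Hillcrest Nutrition): Hillcrest Nutrition becomes $400.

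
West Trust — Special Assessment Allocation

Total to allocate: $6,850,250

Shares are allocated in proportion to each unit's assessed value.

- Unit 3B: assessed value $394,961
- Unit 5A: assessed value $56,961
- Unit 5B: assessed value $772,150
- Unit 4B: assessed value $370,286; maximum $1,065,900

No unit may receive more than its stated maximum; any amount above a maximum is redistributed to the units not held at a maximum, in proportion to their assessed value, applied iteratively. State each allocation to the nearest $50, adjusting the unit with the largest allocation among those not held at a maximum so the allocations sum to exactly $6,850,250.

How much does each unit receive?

Total assessed value = 1,594,358.
Proportional shares (ignoring caps): Unit 3B 1,696,972.44; Unit 5A 244,736.18; Unit 5B 3,317,586.48; Unit 4B 1,590,954.90.
Held at cap: Unit 4B ($1,065,900); residual $5,784,350 reallocated over remaining assessed value 1,224,072.
Shares after redistribution: Unit 3B 1,866,387.48 → $1,866,400; Unit 5A 269,169.10 → $269,150; Unit 5B 3,648,793.41 → $3,648,800.

Unit 3B: $1,866,400 | Unit 5A: $269,150 | Unit 5B: $3,648,800 | Unit 4B: $1,065,900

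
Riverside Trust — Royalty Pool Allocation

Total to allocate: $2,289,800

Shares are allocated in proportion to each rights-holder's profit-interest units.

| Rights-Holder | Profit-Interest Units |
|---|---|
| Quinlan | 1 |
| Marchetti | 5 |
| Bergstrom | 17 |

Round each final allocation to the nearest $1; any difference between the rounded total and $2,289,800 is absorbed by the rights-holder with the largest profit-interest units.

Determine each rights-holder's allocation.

Sum of profit-interest units: 23.
Pro-rata amounts: Quinlan 1/23 × $2,289,800 = 99,556.52; Marchetti 5/23 × $2,289,800 = 497,782.61; Bergstrom 17/23 × $2,289,800 = 1,692,460.87.
After rounding ($1): Quinlan $99,557; Marchetti $497,783; Bergstrom $1,692,461. Sum = $2,289,801.
Difference $2,289,800 − $2,289,801 = −$1 applied to largest profit-interest units (Bergstrom): Bergstrom becomes $1,692,460.

Quinlan: $99,557; Marchetti: $497,783; Bergstrom: $1,692,460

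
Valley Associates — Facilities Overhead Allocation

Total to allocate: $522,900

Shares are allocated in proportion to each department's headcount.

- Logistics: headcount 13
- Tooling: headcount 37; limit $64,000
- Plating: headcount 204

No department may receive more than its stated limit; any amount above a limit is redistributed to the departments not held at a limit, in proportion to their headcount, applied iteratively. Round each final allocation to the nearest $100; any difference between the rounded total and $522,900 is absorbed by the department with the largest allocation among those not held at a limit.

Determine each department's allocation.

Combined headcount = 254.
Pro-rata shares before constraints: Logistics 26,762.60; Tooling 76,170.47; Plating 419,966.93.
Cap binds for Tooling ($64,000); remaining pool $458,900 reallocated over remaining headcount 217.
Redistributed shares: Logistics 27,491.71 → $27,500; Plating 431,408.29 → $431,400.

Logistics: $27,500; Tooling: $64,000; Plating: $431,400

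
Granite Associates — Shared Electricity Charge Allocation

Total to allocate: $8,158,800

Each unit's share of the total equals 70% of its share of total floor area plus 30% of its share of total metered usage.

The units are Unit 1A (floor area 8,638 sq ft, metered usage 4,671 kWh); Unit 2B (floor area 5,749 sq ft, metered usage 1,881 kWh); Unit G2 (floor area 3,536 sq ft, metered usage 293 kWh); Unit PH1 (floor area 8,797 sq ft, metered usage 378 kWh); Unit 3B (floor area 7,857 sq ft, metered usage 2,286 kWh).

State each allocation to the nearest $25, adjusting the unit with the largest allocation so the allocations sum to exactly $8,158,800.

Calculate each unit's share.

Floor area total 34,577; metered usage total 9,509.
Combined weights (70% floor area + 30% metered usage): Unit 1A 0.3222; Unit 2B 0.1757; Unit G2 0.0808; Unit PH1 0.1900; Unit 3B 0.2312.
Proportional shares: Unit 1A 2,629,084.57; Unit 2B 1,433,749.15; Unit G2 659,467.91; Unit PH1 1,550,318.19; Unit 3B 1,886,180.19.
After rounding ($25): Unit 1A $2,629,075; Unit 2B $1,433,750; Unit G2 $659,475; Unit PH1 $1,550,325; Unit 3B $1,886,175. Sum = $8,158,800.
No rounding difference to absorb.

Unit 1A: $2,629,075 · Unit 2B: $1,433,750 · Unit G2: $659,475 · Unit PH1: $1,550,325 · Unit 3B: $1,886,175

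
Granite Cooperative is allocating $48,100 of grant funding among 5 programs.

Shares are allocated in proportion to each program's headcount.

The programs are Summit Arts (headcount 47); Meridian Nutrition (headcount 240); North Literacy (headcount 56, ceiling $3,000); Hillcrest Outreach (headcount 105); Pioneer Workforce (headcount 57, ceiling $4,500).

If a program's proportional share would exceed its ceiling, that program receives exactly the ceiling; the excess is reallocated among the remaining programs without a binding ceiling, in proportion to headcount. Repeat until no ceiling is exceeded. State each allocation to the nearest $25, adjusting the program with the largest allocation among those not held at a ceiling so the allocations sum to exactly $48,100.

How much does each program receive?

Total headcount = 505.
Pro-rata shares before constraints: Summit Arts 4,476.63; Meridian Nutrition 22,859.41; North Literacy 5,333.86; Hillcrest Outreach 10,000.99; Pioneer Workforce 5,429.11.
Cap binds for North Literacy ($3,000), Pioneer Workforce ($4,500); remaining pool $40,600 reallocated over remaining headcount 392.
Remaining shares: Summit Arts 4,867.86 → $4,875; Meridian Nutrition 24,857.14 → $24,850; Hillcrest Outreach 10,875.00 → $10,875.

Summit Arts: $4,875; Meridian Nutrition: $24,850; North Literacy: $3,000; Hillcrest Outreach: $10,875; Pioneer Workforce: $4,500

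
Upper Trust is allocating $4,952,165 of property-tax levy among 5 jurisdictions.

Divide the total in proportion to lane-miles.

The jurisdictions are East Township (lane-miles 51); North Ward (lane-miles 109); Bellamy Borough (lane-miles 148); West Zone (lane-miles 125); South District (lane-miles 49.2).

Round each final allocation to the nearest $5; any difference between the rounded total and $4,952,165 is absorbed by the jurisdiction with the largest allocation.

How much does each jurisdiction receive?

East Township: $523,765; North Ward: $1,119,425; Bellamy Borough: $1,519,955; West Zone: $1,283,740; South District: $505,280

Combined lane-miles = 482.2.
Proportional shares: East Township 51/482.2 × $4,952,165 = 523,766.93; North Ward 109/482.2 × $4,952,165 = 1,119,423.44; Bellamy Borough 148/482.2 × $4,952,165 = 1,519,951.10; West Zone 125/482.2 × $4,952,165 = 1,283,742.48; South District 49.2/482.2 × $4,952,165 = 505,281.04.
At nearest $5: East Township $523,765; North Ward $1,119,425; Bellamy Borough $1,519,950; West Zone $1,283,740; South District $505,280. Sum = $4,952,160.
Difference $4,952,165 − $4,952,160 = +$5 applied to largest allocation (Bellamy Borough): Bellamy Borough becomes $1,519,955.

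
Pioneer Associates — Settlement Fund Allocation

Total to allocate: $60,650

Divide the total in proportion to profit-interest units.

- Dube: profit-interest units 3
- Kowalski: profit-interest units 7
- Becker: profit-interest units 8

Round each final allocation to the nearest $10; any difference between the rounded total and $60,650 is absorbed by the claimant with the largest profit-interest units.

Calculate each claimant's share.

Dube: $10,110; Kowalski: $23,590; Becker: $26,950

Profit-interest units total: 18.
Pro-rata amounts: Dube 3/18 × $60,650 = 10,108.33; Kowalski 7/18 × $60,650 = 23,586.11; Becker 8/18 × $60,650 = 26,955.56.
At nearest $10: Dube $10,110; Kowalski $23,590; Becker $26,960. Sum = $60,660.
Difference $60,650 − $60,660 = −$10 applied to largest profit-interest units (Becker): Becker becomes $26,950.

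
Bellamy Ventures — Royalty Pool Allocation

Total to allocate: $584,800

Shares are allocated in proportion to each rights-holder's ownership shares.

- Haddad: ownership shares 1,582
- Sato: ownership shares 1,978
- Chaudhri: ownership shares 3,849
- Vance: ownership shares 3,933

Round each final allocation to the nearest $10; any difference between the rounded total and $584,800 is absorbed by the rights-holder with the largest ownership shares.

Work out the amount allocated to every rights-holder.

Ownership shares total: 1,582 + 1,978 + 3,849 + 3,933 = 11,342.
Raw shares: Haddad 81,568.82; Sato 101,986.81; Chaudhri 198,456.64; Vance 202,787.73.
Rounded to nearest $10: Haddad $81,570; Sato $101,990; Chaudhri $198,460; Vance $202,790. Sum = $584,810.
Difference $584,800 − $584,810 = −$10 applied to largest ownership shares (Vance): Vance becomes $202,780.

Haddad: $81,570; Sato: $101,990; Chaudhri: $198,460; Vance: $202,780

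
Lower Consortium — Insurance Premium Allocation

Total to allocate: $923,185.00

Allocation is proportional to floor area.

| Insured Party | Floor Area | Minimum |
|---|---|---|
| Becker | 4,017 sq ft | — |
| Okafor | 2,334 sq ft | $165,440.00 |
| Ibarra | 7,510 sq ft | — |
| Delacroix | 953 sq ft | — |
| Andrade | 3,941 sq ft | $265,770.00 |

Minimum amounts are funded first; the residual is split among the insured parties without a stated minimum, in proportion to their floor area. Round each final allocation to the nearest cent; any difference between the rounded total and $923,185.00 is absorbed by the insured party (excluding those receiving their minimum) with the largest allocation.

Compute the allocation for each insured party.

Becker: $158,354.45 · Okafor: $165,440.00 · Ibarra: $296,052.27 · Delacroix: $37,568.28 · Andrade: $265,770.00

Fund the minimums — Okafor $165,440.00; Andrade $265,770.00. Residual $491,975.00.
Residual split over remaining floor area 12,480: Becker 158,354.4531 → $158,354.45; Ibarra 296,052.2636 → $296,052.26; Delacroix 37,568.2833 → $37,568.28.
Rounding difference +$0.01 applied to Ibarra → $296,052.27.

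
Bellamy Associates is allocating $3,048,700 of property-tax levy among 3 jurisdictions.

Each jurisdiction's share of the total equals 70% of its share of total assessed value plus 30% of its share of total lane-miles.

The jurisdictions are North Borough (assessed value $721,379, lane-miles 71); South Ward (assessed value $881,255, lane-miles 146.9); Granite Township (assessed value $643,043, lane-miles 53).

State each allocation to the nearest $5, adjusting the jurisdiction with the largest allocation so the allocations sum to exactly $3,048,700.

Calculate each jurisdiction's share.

North Borough: $925,245 · South Ward: $1,333,425 · Granite Township: $790,030

Totals — assessed value 2,245,677, lane-miles 270.9.
Combined weights (70% assessed value + 30% lane-miles): North Borough 0.3035; South Ward 0.4374; Granite Township 0.2591.
Unrounded shares: North Borough 925,243.42; South Ward 1,333,428.09; Granite Township 790,028.49.
At nearest $5: North Borough $925,245; South Ward $1,333,430; Granite Township $790,030. Sum = $3,048,705.
Difference $3,048,700 − $3,048,705 = −$5 applied to largest allocation (South Ward): South Ward becomes $1,333,425.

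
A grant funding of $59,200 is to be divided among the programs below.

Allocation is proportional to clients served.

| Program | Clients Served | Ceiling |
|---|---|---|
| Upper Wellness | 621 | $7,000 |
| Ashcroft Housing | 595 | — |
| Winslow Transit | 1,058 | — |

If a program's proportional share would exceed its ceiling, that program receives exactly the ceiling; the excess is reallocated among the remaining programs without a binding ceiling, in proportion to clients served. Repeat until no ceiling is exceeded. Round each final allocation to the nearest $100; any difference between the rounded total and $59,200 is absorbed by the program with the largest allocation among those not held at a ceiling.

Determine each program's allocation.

Combined clients served = 2,274.
Proportional shares (ignoring caps): Upper Wellness 16,166.75; Ashcroft Housing 15,489.89; Winslow Transit 27,543.36.
Cap binds for Upper Wellness ($7,000); residual $52,200 reallocated over remaining clients served 1,653.
Redistributed shares: Ashcroft Housing 18,789.47 → $18,800; Winslow Transit 33,410.53 → $33,400.

Upper Wellness: $7,000 · Ashcroft Housing: $18,800 · Winslow Transit: $33,400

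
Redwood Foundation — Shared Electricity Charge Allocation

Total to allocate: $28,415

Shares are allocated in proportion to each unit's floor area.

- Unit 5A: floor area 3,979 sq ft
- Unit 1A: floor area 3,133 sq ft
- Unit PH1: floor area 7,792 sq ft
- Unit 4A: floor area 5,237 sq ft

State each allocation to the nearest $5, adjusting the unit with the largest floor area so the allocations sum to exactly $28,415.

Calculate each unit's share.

Unit 5A: $5,615 | Unit 1A: $4,420 | Unit PH1: $10,990 | Unit 4A: $7,390

Sum of floor area: 20,141.
Unrounded shares: Unit 5A 3,979/20,141 × $28,415 = 5,613.59; Unit 1A 3,133/20,141 × $28,415 = 4,420.05; Unit PH1 7,792/20,141 × $28,415 = 10,992.98; Unit 4A 5,237/20,141 × $28,415 = 7,388.38.
Rounded to nearest $5: Unit 5A $5,615; Unit 1A $4,420; Unit PH1 $10,995; Unit 4A $7,390. Sum = $28,420.
Difference $28,415 − $28,420 = −$5 applied to largest floor area (Unit PH1): Unit PH1 becomes $10,990.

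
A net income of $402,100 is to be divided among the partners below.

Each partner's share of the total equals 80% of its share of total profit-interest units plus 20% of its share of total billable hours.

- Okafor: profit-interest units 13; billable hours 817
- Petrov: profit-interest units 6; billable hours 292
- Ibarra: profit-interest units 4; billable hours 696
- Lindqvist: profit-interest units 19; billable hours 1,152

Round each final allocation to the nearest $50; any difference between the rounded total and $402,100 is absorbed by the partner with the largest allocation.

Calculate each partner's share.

Totals — profit-interest units 42, billable hours 2,957.
Composite weights (80% profit-interest units + 20% billable hours): Okafor 0.3029; Petrov 0.1340; Ibarra 0.1233; Lindqvist 0.4398.
Raw shares: Okafor 121,787.15; Petrov 53,895.66; Ibarra 49,564.94; Lindqvist 176,852.25.
Rounded to nearest $50: Okafor $121,800; Petrov $53,900; Ibarra $49,550; Lindqvist $176,850. Sum = $402,100.
Rounded total matches; no reconciliation needed.

Okafor: $121,800 · Petrov: $53,900 · Ibarra: $49,550 · Lindqvist: $176,850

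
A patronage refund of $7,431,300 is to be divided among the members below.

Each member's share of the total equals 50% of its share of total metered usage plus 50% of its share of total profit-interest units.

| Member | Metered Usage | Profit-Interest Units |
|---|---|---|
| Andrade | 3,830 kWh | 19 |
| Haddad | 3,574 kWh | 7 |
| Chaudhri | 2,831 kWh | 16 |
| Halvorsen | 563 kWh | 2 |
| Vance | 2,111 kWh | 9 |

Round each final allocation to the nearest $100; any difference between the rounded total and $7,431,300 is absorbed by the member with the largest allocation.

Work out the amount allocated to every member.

Andrade: $2,434,300 | Haddad: $1,519,500 | Chaudhri: $1,936,600 | Halvorsen: $302,300 | Vance: $1,238,600

Metered usage total 12,909; profit-interest units total 53.
Composite weights (50% metered usage + 50% profit-interest units): Andrade 0.3276; Haddad 0.2045; Chaudhri 0.2606; Halvorsen 0.0407; Vance 0.1667.
Unrounded shares: Andrade 2,434,429.96; Haddad 1,519,465.19; Chaudhri 1,936,563.91; Halvorsen 302,263.79; Vance 1,238,577.15.
At nearest $100: Andrade $2,434,400; Haddad $1,519,500; Chaudhri $1,936,600; Halvorsen $302,300; Vance $1,238,600. Sum = $7,431,400.
Difference $7,431,300 − $7,431,400 = −$100 applied to largest allocation (Andrade): Andrade becomes $2,434,300.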